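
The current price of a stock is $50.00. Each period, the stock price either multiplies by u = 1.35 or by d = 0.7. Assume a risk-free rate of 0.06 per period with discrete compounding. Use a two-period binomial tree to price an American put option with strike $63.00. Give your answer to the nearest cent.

Risk-neutral probability p = (1 + 0.06 − 0.7)/(1.35 − 0.7) = 0.3600/0.6500 = 0.5538
Terminal stock prices: S_uu = 91.13, S_ud = 47.25, S_dd = 24.5
Terminal payoffs (K − S): max(-28.13, 0) = 0, max(15.75, 0) = 15.75, max(38.5, 0) = 38.5
Node u (S = 67.5): continuation = 1/1.06·[0.5538·0.0000 + 0.4462·15.7500] = 6.6292; exercise value = 0.0000 ≤ continuation, so V_u = 6.6292
Node d (S = 35): continuation = 1/1.06·[0.5538·15.7500 + 0.4462·38.5000] = 24.4340; exercise value = 28.0000 > continuation, so V_d = 28.0000 (exercise)
Node 0 (S = 50): continuation = 1/1.06·[0.5538·6.6292 + 0.4462·28.0000] = 15.2489; exercise value = 13.0000 ≤ continuation, so V_0 = 15.2489

$15.25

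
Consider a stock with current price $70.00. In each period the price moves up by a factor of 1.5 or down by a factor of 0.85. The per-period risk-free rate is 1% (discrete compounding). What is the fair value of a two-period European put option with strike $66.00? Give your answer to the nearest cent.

Risk-neutral probability p = (1 + 0.01 − 0.85)/(1.5 − 0.85) = 0.1600/0.6500 = 0.2462
Terminal stock prices: S_uu = 157.5, S_ud = 89.25, S_dd = 50.57
Terminal payoffs (K − S): max(-91.5, 0) = 0, max(-23.25, 0) = 0, max(15.43, 0) = 15.43
Node u (S = 105): V_u = 1/1.01·[0.2462·0.0000 + 0.7538·0.0000] = 0.0000
Node d (S = 59.5): V_d = 1/1.01·[0.2462·0.0000 + 0.7538·15.4250] = 11.5129
Node 0 (S = 70): V_0 = 1/1.01·[0.2462·0.0000 + 0.7538·11.5129] = 8.5931

$8.59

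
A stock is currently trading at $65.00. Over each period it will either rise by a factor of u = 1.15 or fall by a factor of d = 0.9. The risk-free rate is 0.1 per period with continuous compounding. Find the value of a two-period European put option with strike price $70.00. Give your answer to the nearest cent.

$1.11

Risk-neutral probability p = (e^0.1 − 0.9)/(1.15 − 0.9) = 0.2052/0.2500 = 0.8207
Terminal stock prices: S_uu = 85.96, S_ud = 67.28, S_dd = 52.65
Terminal payoffs (K − S): max(-15.96, 0) = 0, max(2.725, 0) = 2.725, max(17.35, 0) = 17.35
Node u (S = 74.75): V_u = e^(−0.1)·[0.8207·0.0000 + 0.1793·2.7250] = 0.4421
Node d (S = 58.5): V_d = e^(−0.1)·[0.8207·2.7250 + 0.1793·17.3500] = 4.8386
Node 0 (S = 65): V_0 = e^(−0.1)·[0.8207·0.4421 + 0.1793·4.8386] = 1.1134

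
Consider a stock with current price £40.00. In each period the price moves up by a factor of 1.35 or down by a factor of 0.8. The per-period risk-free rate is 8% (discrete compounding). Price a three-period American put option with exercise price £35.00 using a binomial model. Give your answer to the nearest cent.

Risk-neutral probability p = (1 + 0.08 − 0.8)/(1.35 − 0.8) = 0.2800/0.5500 = 0.5091
Terminal stock prices: S_uuu = 98.42, S_uud = 58.32, S_udd = 34.56, S_ddd = 20.48
Terminal payoffs (K − S): max(-63.42, 0) = 0, max(-23.32, 0) = 0, max(0.44, 0) = 0.44, max(14.52, 0) = 14.52
Node uu (S = 72.9): continuation = 1/1.08·[0.5091·0.0000 + 0.4909·0.0000] = 0.0000; exercise value = 0.0000 ≤ continuation, so V_uu = 0.0000
Node ud (S = 43.2): continuation = 1/1.08·[0.5091·0.0000 + 0.4909·0.4400] = 0.2000; exercise value = 0.0000 ≤ continuation, so V_ud = 0.2000
Node dd (S = 25.6): continuation = 1/1.08·[0.5091·0.4400 + 0.4909·14.5200] = 6.8074; exercise value = 9.4000 > continuation, so V_dd = 9.4000 (exercise)
Node u (S = 54): continuation = 1/1.08·[0.5091·0.0000 + 0.4909·0.2000] = 0.0909; exercise value = 0.0000 ≤ continuation, so V_u = 0.0909
Node d (S = 32): continuation = 1/1.08·[0.5091·0.2000 + 0.4909·9.4000] = 4.3670; exercise value = 3.0000 ≤ continuation, so V_d = 4.3670
Node 0 (S = 40): continuation = 1/1.08·[0.5091·0.0909 + 0.4909·4.3670] = 2.0279; exercise value = 0.0000 ≤ continuation, so V_0 = 2.0279

£2.03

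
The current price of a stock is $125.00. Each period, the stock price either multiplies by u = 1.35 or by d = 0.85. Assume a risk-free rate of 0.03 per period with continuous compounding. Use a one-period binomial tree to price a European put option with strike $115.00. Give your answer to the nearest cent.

$5.43

Risk-neutral probability p = (e^0.03 − 0.85)/(1.35 − 0.85) = 0.1805/0.5000 = 0.3609
Terminal stock prices: S_u = 168.8, S_d = 106.2
Terminal payoffs (K − S): max(-53.75, 0) = 0, max(8.75, 0) = 8.75
Node 0 (S = 125): V_0 = e^(−0.03)·[0.3609·0.0000 + 0.6391·8.7500] = 5.4268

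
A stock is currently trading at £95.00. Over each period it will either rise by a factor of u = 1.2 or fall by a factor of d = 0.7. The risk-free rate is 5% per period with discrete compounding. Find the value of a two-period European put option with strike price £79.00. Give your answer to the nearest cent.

Risk-neutral probability p = (1 + 0.05 − 0.7)/(1.2 − 0.7) = 0.3500/0.5000 = 0.7000
Terminal stock prices: S_uu = 136.8, S_ud = 79.8, S_dd = 46.55
Terminal payoffs (K − S): max(-57.8, 0) = 0, max(-0.8, 0) = 0, max(32.45, 0) = 32.45
Node u (S = 114): V_u = 1/1.05·[0.7000·0.0000 + 0.3000·0.0000] = 0.0000
Node d (S = 66.5): V_d = 1/1.05·[0.7000·0.0000 + 0.3000·32.4500] = 9.2714
Node 0 (S = 95): V_0 = 1/1.05·[0.7000·0.0000 + 0.3000·9.2714] = 2.6490

£2.65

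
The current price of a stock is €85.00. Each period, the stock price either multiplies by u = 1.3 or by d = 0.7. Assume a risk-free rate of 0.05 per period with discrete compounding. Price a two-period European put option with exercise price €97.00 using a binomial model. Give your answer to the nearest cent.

€17.38

Risk-neutral probability p = (1 + 0.05 − 0.7)/(1.3 − 0.7) = 0.3500/0.6000 = 0.5833
Terminal stock prices: S_uu = 143.7, S_ud = 77.35, S_dd = 41.65
Terminal payoffs (K − S): max(-46.65, 0) = 0, max(19.65, 0) = 19.65, max(55.35, 0) = 55.35
Node u (S = 110.5): V_u = 1/1.05·[0.5833·0.0000 + 0.4167·19.6500] = 7.7976
Node d (S = 59.5): V_d = 1/1.05·[0.5833·19.6500 + 0.4167·55.3500] = 32.8810
Node 0 (S = 85): V_0 = 1/1.05·[0.5833·7.7976 + 0.4167·32.8810] = 17.3800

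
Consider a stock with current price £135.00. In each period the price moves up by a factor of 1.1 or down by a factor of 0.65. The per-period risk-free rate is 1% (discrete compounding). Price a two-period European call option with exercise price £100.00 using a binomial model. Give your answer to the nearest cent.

£39.75

Risk-neutral probability p = (1 + 0.01 − 0.65)/(1.1 − 0.65) = 0.3600/0.4500 = 0.8000
Terminal stock prices: S_uu = 163.4, S_ud = 96.53, S_dd = 57.04
Terminal payoffs (S − K): max(63.35, 0) = 63.35, max(-3.475, 0) = 0, max(-42.96, 0) = 0
Node u (S = 148.5): V_u = 1/1.01·[0.8000·63.3500 + 0.2000·0.0000] = 50.1782
Node d (S = 87.75): V_d = 1/1.01·[0.8000·0.0000 + 0.2000·0.0000] = 0.0000
Node 0 (S = 135): V_0 = 1/1.01·[0.8000·50.1782 + 0.2000·0.0000] = 39.7451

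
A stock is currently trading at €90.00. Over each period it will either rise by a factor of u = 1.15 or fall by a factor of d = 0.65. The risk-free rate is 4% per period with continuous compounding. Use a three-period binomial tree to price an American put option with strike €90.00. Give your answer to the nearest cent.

€11.68

Risk-neutral probability p = (e^0.04 − 0.65)/(1.15 − 0.65) = 0.3908/0.5000 = 0.7816
Terminal stock prices: S_uuu = 136.9, S_uud = 77.37, S_udd = 43.73, S_ddd = 24.72
Terminal payoffs (K − S): max(-46.88, 0) = 0, max(12.63, 0) = 12.63, max(46.27, 0) = 46.27, max(65.28, 0) = 65.28
Node uu (S = 119): continuation = e^(−0.04)·[0.7816·0.0000 + 0.2184·12.6338] = 2.6508; exercise value = 0.0000 ≤ continuation, so V_uu = 2.6508
Node ud (S = 67.27): continuation = e^(−0.04)·[0.7816·12.6338 + 0.2184·46.2713] = 19.1960; exercise value = 22.7250 > continuation, so V_ud = 22.7250 (exercise)
Node dd (S = 38.03): continuation = e^(−0.04)·[0.7816·46.2713 + 0.2184·65.2837] = 48.4460; exercise value = 51.9750 > continuation, so V_dd = 51.9750 (exercise)
Node u (S = 103.5): continuation = e^(−0.04)·[0.7816·2.6508 + 0.2184·22.7250] = 6.7587; exercise value = 0.0000 ≤ continuation, so V_u = 6.7587
Node d (S = 58.5): continuation = e^(−0.04)·[0.7816·22.7250 + 0.2184·51.9750] = 27.9710; exercise value = 31.5000 > continuation, so V_d = 31.5000 (exercise)
Node 0 (S = 90): continuation = e^(−0.04)·[0.7816·6.7587 + 0.2184·31.5000] = 11.6848; exercise value = 0.0000 ≤ continuation, so V_0 = 11.6848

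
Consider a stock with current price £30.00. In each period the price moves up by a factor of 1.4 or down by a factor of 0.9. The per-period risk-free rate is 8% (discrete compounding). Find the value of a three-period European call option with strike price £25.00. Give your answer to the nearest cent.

£10.81

Risk-neutral probability p = (1 + 0.08 − 0.9)/(1.4 − 0.9) = 0.1800/0.5000 = 0.3600
Terminal stock prices: S_uuu = 82.32, S_uud = 52.92, S_udd = 34.02, S_ddd = 21.87
Terminal payoffs (S − K): max(57.32, 0) = 57.32, max(27.92, 0) = 27.92, max(9.02, 0) = 9.02, max(-3.13, 0) = 0
Node uu (S = 58.8): V_uu = 1/1.08·[0.3600·57.3200 + 0.6400·27.9200] = 35.6519
Node ud (S = 37.8): V_ud = 1/1.08·[0.3600·27.9200 + 0.6400·9.0200] = 14.6519
Node dd (S = 24.3): V_dd = 1/1.08·[0.3600·9.0200 + 0.6400·0.0000] = 3.0067
Node u (S = 42): V_u = 1/1.08·[0.3600·35.6519 + 0.6400·14.6519] = 20.5665
Node d (S = 27): V_d = 1/1.08·[0.3600·14.6519 + 0.6400·3.0067] = 6.6657
Node 0 (S = 30): V_0 = 1/1.08·[0.3600·20.5665 + 0.6400·6.6657] = 10.8055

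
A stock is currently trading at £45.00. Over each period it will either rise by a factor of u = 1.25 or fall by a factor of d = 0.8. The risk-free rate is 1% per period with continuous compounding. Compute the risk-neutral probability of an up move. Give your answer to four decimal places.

Risk-neutral probability p = (e^0.01 − 0.8)/(1.25 − 0.8) = 0.2101/0.4500 = 0.4668

p = 0.4668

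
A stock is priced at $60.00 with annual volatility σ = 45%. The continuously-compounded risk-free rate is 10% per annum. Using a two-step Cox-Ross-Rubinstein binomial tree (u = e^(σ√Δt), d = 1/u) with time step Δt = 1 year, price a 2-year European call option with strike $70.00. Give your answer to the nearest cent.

$16.03

CRR parameters: u = e^(σ√Δt) = e^(0.45·√1) = 1.5683, d = 1/u = 0.6376
Per-period rate: rΔt = 0.1·1 = 0.1, so R = e^0.1 = 1.1052
Risk-neutral probability p = (e^0.1 − 0.6376)/(1.5683 − 0.6376) = 0.4675/0.9307 = 0.5024
Terminal stock prices: S_uu = 147.6, S_ud = 60, S_dd = 24.39
Terminal payoffs (S − K): max(77.58, 0) = 77.58, max(-10, 0) = 0, max(-45.61, 0) = 0
Node u (S = 94.1): V_u = e^(−0.1)·[0.5024·77.5762 + 0.4976·0.0000] = 35.2629
Node d (S = 38.26): V_d = e^(−0.1)·[0.5024·0.0000 + 0.4976·0.0000] = 0.0000
Node 0 (S = 60): V_0 = e^(−0.1)·[0.5024·35.2629 + 0.4976·0.0000] = 16.0290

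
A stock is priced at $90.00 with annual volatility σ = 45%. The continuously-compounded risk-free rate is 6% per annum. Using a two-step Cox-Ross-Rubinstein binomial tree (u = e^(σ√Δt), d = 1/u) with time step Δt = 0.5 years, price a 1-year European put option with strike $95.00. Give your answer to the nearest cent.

$14.96

CRR parameters: u = e^(σ√Δt) = e^(0.45·√0.5) = 1.3746, d = 1/u = 0.7275
Per-period rate: rΔt = 0.06·0.5 = 0.03, so R = e^0.03 = 1.0305
Risk-neutral probability p = (e^0.03 − 0.7275)/(1.3746 − 0.7275) = 0.3030/0.6472 = 0.4682
Terminal stock prices: S_uu = 170.1, S_ud = 90, S_dd = 47.63
Terminal payoffs (K − S): max(-75.07, 0) = 0, max(5, 0) = 5, max(47.37, 0) = 47.37
Node u (S = 123.7): V_u = e^(−0.03)·[0.4682·0.0000 + 0.5318·5.0000] = 2.5806
Node d (S = 65.47): V_d = e^(−0.03)·[0.4682·5.0000 + 0.5318·47.3723] = 26.7210
Node 0 (S = 90): V_0 = e^(−0.03)·[0.4682·2.5806 + 0.5318·26.7210] = 14.9634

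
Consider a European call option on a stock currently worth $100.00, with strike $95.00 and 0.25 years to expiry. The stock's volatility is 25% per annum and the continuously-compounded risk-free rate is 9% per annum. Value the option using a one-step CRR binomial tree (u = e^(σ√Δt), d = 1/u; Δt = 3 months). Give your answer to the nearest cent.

$10.02

CRR parameters: u = e^(σ√Δt) = e^(0.25·√0.25) = 1.1331, d = 1/u = 0.8825
Per-period rate: rΔt = 0.09·0.25 = 0.0225, so R = e^0.0225 = 1.0228
Risk-neutral probability p = (e^0.0225 − 0.8825)/(1.1331 − 0.8825) = 0.1403/0.2507 = 0.5596
Terminal stock prices: S_u = 113.3, S_d = 88.25
Terminal payoffs (S − K): max(18.31, 0) = 18.31, max(-6.75, 0) = 0
Node 0 (S = 100): V_0 = e^(−0.0225)·[0.5596·18.3148 + 0.4404·0.0000] = 10.0205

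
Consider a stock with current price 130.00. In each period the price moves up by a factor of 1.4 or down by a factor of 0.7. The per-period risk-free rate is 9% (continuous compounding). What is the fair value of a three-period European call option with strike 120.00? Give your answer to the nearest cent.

Risk-neutral probability p = (e^0.09 − 0.7)/(1.4 − 0.7) = 0.3942/0.7000 = 0.5631
Terminal stock prices: S_uuu = 356.7, S_uud = 178.4, S_udd = 89.18, S_ddd = 44.59
Terminal payoffs (S − K): max(236.7, 0) = 236.7, max(58.36, 0) = 58.36, max(-30.82, 0) = 0, max(-75.41, 0) = 0
Node uu (S = 254.8): V_uu = e^(−0.09)·[0.5631·236.7200 + 0.4369·58.3600] = 145.1283
Node ud (S = 127.4): V_ud = e^(−0.09)·[0.5631·58.3600 + 0.4369·0.0000] = 30.0344
Node dd (S = 63.7): V_dd = e^(−0.09)·[0.5631·0.0000 + 0.4369·0.0000] = 0.0000
Node u (S = 182): V_u = e^(−0.09)·[0.5631·145.1283 + 0.4369·30.0344] = 86.6813
Node d (S = 91): V_d = e^(−0.09)·[0.5631·30.0344 + 0.4369·0.0000] = 15.4569
Node 0 (S = 130): V_0 = e^(−0.09)·[0.5631·86.6813 + 0.4369·15.4569] = 50.7815

50.78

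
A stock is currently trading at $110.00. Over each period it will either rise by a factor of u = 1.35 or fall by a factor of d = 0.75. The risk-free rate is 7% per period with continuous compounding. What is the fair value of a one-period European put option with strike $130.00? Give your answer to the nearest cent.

Risk-neutral probability p = (e^0.07 − 0.75)/(1.35 − 0.75) = 0.3225/0.6000 = 0.5375
Terminal stock prices: S_u = 148.5, S_d = 82.5
Terminal payoffs (K − S): max(-18.5, 0) = 0, max(47.5, 0) = 47.5
Node 0 (S = 110): V_0 = e^(−0.07)·[0.5375·0.0000 + 0.4625·47.5000] = 20.4829

$20.48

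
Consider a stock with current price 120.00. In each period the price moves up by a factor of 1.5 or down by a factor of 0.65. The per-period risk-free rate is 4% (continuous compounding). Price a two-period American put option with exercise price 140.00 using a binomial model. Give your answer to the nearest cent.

37.45

Risk-neutral probability p = (e^0.04 − 0.65)/(1.5 − 0.65) = 0.3908/0.8500 = 0.4598
Terminal stock prices: S_uu = 270, S_ud = 117, S_dd = 50.7
Terminal payoffs (K − S): max(-130, 0) = 0, max(23, 0) = 23, max(89.3, 0) = 89.3
Node u (S = 180): continuation = e^(−0.04)·[0.4598·0.0000 + 0.5402·23.0000] = 11.9379; exercise value = 0.0000 ≤ continuation, so V_u = 11.9379
Node d (S = 78): continuation = e^(−0.04)·[0.4598·23.0000 + 0.5402·89.3000] = 56.5105; exercise value = 62.0000 > continuation, so V_d = 62.0000 (exercise)
Node 0 (S = 120): continuation = e^(−0.04)·[0.4598·11.9379 + 0.5402·62.0000] = 37.4541; exercise value = 20.0000 ≤ continuation, so V_0 = 37.4541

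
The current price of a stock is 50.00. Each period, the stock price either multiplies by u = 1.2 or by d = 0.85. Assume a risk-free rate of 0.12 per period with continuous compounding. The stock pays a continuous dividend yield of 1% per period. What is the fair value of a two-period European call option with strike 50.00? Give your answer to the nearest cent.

Per-period risk-free factor R = e^0.12 = 1.1275; dividend-adjusted growth = e^(0.12−0.01) = 1.1163.
Risk-neutral probability p = (1.1163 − 0.85)/(1.2 − 0.85) = 0.2663/0.3500 = 0.7608
Terminal stock prices: S_uu = 72, S_ud = 51, S_dd = 36.12
Terminal payoffs (S − K): max(22, 0) = 22, max(1, 0) = 1, max(-13.88, 0) = 0
Node u (S = 60): V_u = e^(−0.12)·[0.7608·22.0000 + 0.2392·1.0000] = 15.0570
Node d (S = 42.5): V_d = e^(−0.12)·[0.7608·1.0000 + 0.2392·0.0000] = 0.6748
Node 0 (S = 50): V_0 = e^(−0.12)·[0.7608·15.0570 + 0.2392·0.6748] = 10.3031

10.30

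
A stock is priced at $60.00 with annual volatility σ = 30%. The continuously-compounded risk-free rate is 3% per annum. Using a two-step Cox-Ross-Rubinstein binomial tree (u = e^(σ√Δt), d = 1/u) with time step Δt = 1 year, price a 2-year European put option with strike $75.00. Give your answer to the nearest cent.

$17.94

CRR parameters: u = e^(σ√Δt) = e^(0.3·√1) = 1.3499, d = 1/u = 0.7408
Per-period rate: rΔt = 0.03·1 = 0.03, so R = e^0.03 = 1.0305
Risk-neutral probability p = (e^0.03 − 0.7408)/(1.3499 − 0.7408) = 0.2896/0.6090 = 0.4756
Terminal stock prices: S_uu = 109.3, S_ud = 60, S_dd = 32.93
Terminal payoffs (K − S): max(-34.33, 0) = 0, max(15, 0) = 15, max(42.07, 0) = 42.07
Node u (S = 80.99): V_u = e^(−0.03)·[0.4756·0.0000 + 0.5244·15.0000] = 7.6341
Node d (S = 44.45): V_d = e^(−0.03)·[0.4756·15.0000 + 0.5244·42.0713] = 28.3343
Node 0 (S = 60): V_0 = e^(−0.03)·[0.4756·7.6341 + 0.5244·28.3343] = 17.9436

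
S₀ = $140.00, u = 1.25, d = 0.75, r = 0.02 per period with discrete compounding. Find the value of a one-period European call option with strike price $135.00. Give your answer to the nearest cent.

$21.18

Risk-neutral probability p = (1 + 0.02 − 0.75)/(1.25 − 0.75) = 0.2700/0.5000 = 0.5400
Terminal stock prices: S_u = 175, S_d = 105
Terminal payoffs (S − K): max(40, 0) = 40, max(-30, 0) = 0
Node 0 (S = 140): V_0 = 1/1.02·[0.5400·40.0000 + 0.4600·0.0000] = 21.1765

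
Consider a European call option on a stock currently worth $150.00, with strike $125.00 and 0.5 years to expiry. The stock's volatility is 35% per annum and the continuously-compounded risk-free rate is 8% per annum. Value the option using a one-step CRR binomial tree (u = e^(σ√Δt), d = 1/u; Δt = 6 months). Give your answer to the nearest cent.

$33.54

CRR parameters: u = e^(σ√Δt) = e^(0.35·√0.5) = 1.2808, d = 1/u = 0.7808
Per-period rate: rΔt = 0.08·0.5 = 0.04, so R = e^0.04 = 1.0408
Risk-neutral probability p = (e^0.04 − 0.7808)/(1.2808 − 0.7808) = 0.2601/0.5000 = 0.5201
Terminal stock prices: S_u = 192.1, S_d = 117.1
Terminal payoffs (S − K): max(67.12, 0) = 67.12, max(-7.886, 0) = 0
Node 0 (S = 150): V_0 = e^(−0.04)·[0.5201·67.1205 + 0.4799·0.0000] = 33.5377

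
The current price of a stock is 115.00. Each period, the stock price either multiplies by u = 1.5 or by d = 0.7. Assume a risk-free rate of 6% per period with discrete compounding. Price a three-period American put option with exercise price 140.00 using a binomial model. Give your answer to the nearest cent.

Risk-neutral probability p = (1 + 0.06 − 0.7)/(1.5 − 0.7) = 0.3600/0.8000 = 0.4500
Terminal stock prices: S_uuu = 388.1, S_uud = 181.1, S_udd = 84.52, S_ddd = 39.44
Terminal payoffs (K − S): max(-248.1, 0) = 0, max(-41.12, 0) = 0, max(55.48, 0) = 55.48, max(100.6, 0) = 100.6
Node uu (S = 258.8): continuation = 1/1.06·[0.4500·0.0000 + 0.5500·0.0000] = 0.0000; exercise value = 0.0000 ≤ continuation, so V_uu = 0.0000
Node ud (S = 120.7): continuation = 1/1.06·[0.4500·0.0000 + 0.5500·55.4750] = 28.7842; exercise value = 19.2500 ≤ continuation, so V_ud = 28.7842
Node dd (S = 56.35): continuation = 1/1.06·[0.4500·55.4750 + 0.5500·100.5550] = 75.7255; exercise value = 83.6500 > continuation, so V_dd = 83.6500 (exercise)
Node u (S = 172.5): continuation = 1/1.06·[0.4500·0.0000 + 0.5500·28.7842] = 14.9352; exercise value = 0.0000 ≤ continuation, so V_u = 14.9352
Node d (S = 80.5): continuation = 1/1.06·[0.4500·28.7842 + 0.5500·83.6500] = 55.6230; exercise value = 59.5000 > continuation, so V_d = 59.5000 (exercise)
Node 0 (S = 115): continuation = 1/1.06·[0.4500·14.9352 + 0.5500·59.5000] = 37.2131; exercise value = 25.0000 ≤ continuation, so V_0 = 37.2131

37.21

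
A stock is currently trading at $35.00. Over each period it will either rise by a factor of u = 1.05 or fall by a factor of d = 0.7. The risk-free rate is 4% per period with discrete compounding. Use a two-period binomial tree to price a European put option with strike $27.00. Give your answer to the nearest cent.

Risk-neutral probability p = (1 + 0.04 − 0.7)/(1.05 − 0.7) = 0.3400/0.3500 = 0.9714
Terminal stock prices: S_uu = 38.59, S_ud = 25.72, S_dd = 17.15
Terminal payoffs (K − S): max(-11.59, 0) = 0, max(1.275, 0) = 1.275, max(9.85, 0) = 9.85
Node u (S = 36.75): V_u = 1/1.04·[0.9714·0.0000 + 0.0286·1.2750] = 0.0350
Node d (S = 24.5): V_d = 1/1.04·[0.9714·1.2750 + 0.0286·9.8500] = 1.4615
Node 0 (S = 35): V_0 = 1/1.04·[0.9714·0.0350 + 0.0286·1.4615] = 0.0729

$0.07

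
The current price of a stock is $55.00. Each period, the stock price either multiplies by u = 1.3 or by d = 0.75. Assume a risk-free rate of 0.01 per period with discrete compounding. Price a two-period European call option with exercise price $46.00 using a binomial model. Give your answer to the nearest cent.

Risk-neutral probability p = (1 + 0.01 − 0.75)/(1.3 − 0.75) = 0.2600/0.5500 = 0.4727
Terminal stock prices: S_uu = 92.95, S_ud = 53.62, S_dd = 30.94
Terminal payoffs (S − K): max(46.95, 0) = 46.95, max(7.625, 0) = 7.625, max(-15.06, 0) = 0
Node u (S = 71.5): V_u = 1/1.01·[0.4727·46.9500 + 0.5273·7.6250] = 25.9554
Node d (S = 41.25): V_d = 1/1.01·[0.4727·7.6250 + 0.5273·0.0000] = 3.5689
Node 0 (S = 55): V_0 = 1/1.01·[0.4727·25.9554 + 0.5273·3.5689] = 14.0115

$14.01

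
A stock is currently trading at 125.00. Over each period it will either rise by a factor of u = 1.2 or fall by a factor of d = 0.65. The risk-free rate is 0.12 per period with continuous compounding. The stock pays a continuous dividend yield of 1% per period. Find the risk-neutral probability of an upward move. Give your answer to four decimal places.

Per-period risk-free factor R = e^0.12 = 1.1275; dividend-adjusted growth = e^(0.12−0.01) = 1.1163.
Risk-neutral probability p = (1.1163 − 0.65)/(1.2 − 0.65) = 0.4663/0.5500 = 0.8478

p = 0.8478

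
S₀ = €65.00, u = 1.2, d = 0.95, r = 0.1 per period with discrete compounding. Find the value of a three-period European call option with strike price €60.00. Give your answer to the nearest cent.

Risk-neutral probability p = (1 + 0.1 − 0.95)/(1.2 − 0.95) = 0.1500/0.2500 = 0.6000
Terminal stock prices: S_uuu = 112.3, S_uud = 88.92, S_udd = 70.39, S_ddd = 55.73
Terminal payoffs (S − K): max(52.32, 0) = 52.32, max(28.92, 0) = 28.92, max(10.39, 0) = 10.39, max(-4.271, 0) = 0
Node uu (S = 93.6): V_uu = 1/1.1·[0.6000·52.3200 + 0.4000·28.9200] = 39.0545
Node ud (S = 74.1): V_ud = 1/1.1·[0.6000·28.9200 + 0.4000·10.3950] = 19.5545
Node dd (S = 58.66): V_dd = 1/1.1·[0.6000·10.3950 + 0.4000·0.0000] = 5.6700
Node u (S = 78): V_u = 1/1.1·[0.6000·39.0545 + 0.4000·19.5545] = 28.4132
Node d (S = 61.75): V_d = 1/1.1·[0.6000·19.5545 + 0.4000·5.6700] = 12.7279
Node 0 (S = 65): V_0 = 1/1.1·[0.6000·28.4132 + 0.4000·12.7279] = 20.1265

€20.13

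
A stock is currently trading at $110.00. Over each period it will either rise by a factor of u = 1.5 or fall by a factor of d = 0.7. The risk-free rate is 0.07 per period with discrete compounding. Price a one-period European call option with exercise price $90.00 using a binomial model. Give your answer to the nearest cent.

Risk-neutral probability p = (1 + 0.07 − 0.7)/(1.5 − 0.7) = 0.3700/0.8000 = 0.4625
Terminal stock prices: S_u = 165, S_d = 77
Terminal payoffs (S − K): max(75, 0) = 75, max(-13, 0) = 0
Node 0 (S = 110): V_0 = 1/1.07·[0.4625·75.0000 + 0.5375·0.0000] = 32.4182

$32.42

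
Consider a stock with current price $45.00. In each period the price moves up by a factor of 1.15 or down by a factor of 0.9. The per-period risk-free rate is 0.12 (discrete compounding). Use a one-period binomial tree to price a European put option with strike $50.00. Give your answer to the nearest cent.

Risk-neutral probability p = (1 + 0.12 − 0.9)/(1.15 − 0.9) = 0.2200/0.2500 = 0.8800
Terminal stock prices: S_u = 51.75, S_d = 40.5
Terminal payoffs (K − S): max(-1.75, 0) = 0, max(9.5, 0) = 9.5
Node 0 (S = 45): V_0 = 1/1.12·[0.8800·0.0000 + 0.1200·9.5000] = 1.0179

$1.02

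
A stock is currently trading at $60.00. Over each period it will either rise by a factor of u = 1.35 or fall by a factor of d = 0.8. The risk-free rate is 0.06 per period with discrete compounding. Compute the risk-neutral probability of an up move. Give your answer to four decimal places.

p = 0.4727

Risk-neutral probability p = (1 + 0.06 − 0.8)/(1.35 − 0.8) = 0.2600/0.5500 = 0.4727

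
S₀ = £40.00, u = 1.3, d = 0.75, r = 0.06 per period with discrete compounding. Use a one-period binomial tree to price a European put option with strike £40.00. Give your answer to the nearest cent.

£4.12

Risk-neutral probability p = (1 + 0.06 − 0.75)/(1.3 − 0.75) = 0.3100/0.5500 = 0.5636
Terminal stock prices: S_u = 52, S_d = 30
Terminal payoffs (K − S): max(-12, 0) = 0, max(10, 0) = 10
Node 0 (S = 40): V_0 = 1/1.06·[0.5636·0.0000 + 0.4364·10.0000] = 4.1166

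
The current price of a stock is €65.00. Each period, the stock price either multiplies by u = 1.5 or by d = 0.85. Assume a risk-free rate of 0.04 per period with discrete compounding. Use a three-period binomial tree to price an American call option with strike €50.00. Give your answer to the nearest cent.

€23.73

Risk-neutral probability p = (1 + 0.04 − 0.85)/(1.5 − 0.85) = 0.1900/0.6500 = 0.2923
Terminal stock prices: S_uuu = 219.4, S_uud = 124.3, S_udd = 70.44, S_ddd = 39.92
Terminal payoffs (S − K): max(169.4, 0) = 169.4, max(74.31, 0) = 74.31, max(20.44, 0) = 20.44, max(-10.08, 0) = 0
Node uu (S = 146.2): continuation = 1/1.04·[0.2923·169.3750 + 0.7077·74.3125] = 98.1731; exercise value = 96.2500 ≤ continuation, so V_uu = 98.1731
Node ud (S = 82.88): continuation = 1/1.04·[0.2923·74.3125 + 0.7077·20.4437] = 34.7981; exercise value = 32.8750 ≤ continuation, so V_ud = 34.7981
Node dd (S = 46.96): continuation = 1/1.04·[0.2923·20.4437 + 0.7077·0.0000] = 5.7460; exercise value = 0.0000 ≤ continuation, so V_dd = 5.7460
Node u (S = 97.5): continuation = 1/1.04·[0.2923·98.1731 + 0.7077·34.7981] = 51.2722; exercise value = 47.5000 ≤ continuation, so V_u = 51.2722
Node d (S = 55.25): continuation = 1/1.04·[0.2923·34.7981 + 0.7077·5.7460] = 13.6905; exercise value = 5.2500 ≤ continuation, so V_d = 13.6905
Node 0 (S = 65): continuation = 1/1.04·[0.2923·51.2722 + 0.7077·13.6905] = 23.7269; exercise value = 15.0000 ≤ continuation, so V_0 = 23.7269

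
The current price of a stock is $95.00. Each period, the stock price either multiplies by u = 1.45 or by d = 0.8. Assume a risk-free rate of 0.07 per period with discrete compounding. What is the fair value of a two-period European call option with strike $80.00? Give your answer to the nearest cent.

Risk-neutral probability p = (1 + 0.07 − 0.8)/(1.45 − 0.8) = 0.2700/0.6500 = 0.4154
Terminal stock prices: S_uu = 199.7, S_ud = 110.2, S_dd = 60.8
Terminal payoffs (S − K): max(119.7, 0) = 119.7, max(30.2, 0) = 30.2, max(-19.2, 0) = 0
Node u (S = 137.8): V_u = 1/1.07·[0.4154·119.7375 + 0.5846·30.2000] = 62.9836
Node d (S = 76): V_d = 1/1.07·[0.4154·30.2000 + 0.5846·0.0000] = 11.7239
Node 0 (S = 95): V_0 = 1/1.07·[0.4154·62.9836 + 0.5846·11.7239] = 30.8565

$30.86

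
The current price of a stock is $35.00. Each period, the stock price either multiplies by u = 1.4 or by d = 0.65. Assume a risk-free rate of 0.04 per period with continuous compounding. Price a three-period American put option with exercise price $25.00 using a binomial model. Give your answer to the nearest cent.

Risk-neutral probability p = (e^0.04 − 0.65)/(1.4 − 0.65) = 0.3908/0.7500 = 0.5211
Terminal stock prices: S_uuu = 96.04, S_uud = 44.59, S_udd = 20.7, S_ddd = 9.612
Terminal payoffs (K − S): max(-71.04, 0) = 0, max(-19.59, 0) = 0, max(4.297, 0) = 4.297, max(15.39, 0) = 15.39
Node uu (S = 68.6): continuation = e^(−0.04)·[0.5211·0.0000 + 0.4789·0.0000] = 0.0000; exercise value = 0.0000 ≤ continuation, so V_uu = 0.0000
Node ud (S = 31.85): continuation = e^(−0.04)·[0.5211·0.0000 + 0.4789·4.2975] = 1.9775; exercise value = 0.0000 ≤ continuation, so V_ud = 1.9775
Node dd (S = 14.79): continuation = e^(−0.04)·[0.5211·4.2975 + 0.4789·15.3881] = 9.2322; exercise value = 10.2125 > continuation, so V_dd = 10.2125 (exercise)
Node u (S = 49): continuation = e^(−0.04)·[0.5211·0.0000 + 0.4789·1.9775] = 0.9099; exercise value = 0.0000 ≤ continuation, so V_u = 0.9099
Node d (S = 22.75): continuation = e^(−0.04)·[0.5211·1.9775 + 0.4789·10.2125] = 5.6892; exercise value = 2.2500 ≤ continuation, so V_d = 5.6892
Node 0 (S = 35): continuation = e^(−0.04)·[0.5211·0.9099 + 0.4789·5.6892] = 3.0734; exercise value = 0.0000 ≤ continuation, so V_0 = 3.0734

$3.07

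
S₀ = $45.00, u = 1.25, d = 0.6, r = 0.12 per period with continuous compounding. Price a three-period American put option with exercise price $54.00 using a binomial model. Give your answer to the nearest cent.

Risk-neutral probability p = (e^0.12 − 0.6)/(1.25 − 0.6) = 0.5275/0.6500 = 0.8115
Terminal stock prices: S_uuu = 87.89, S_uud = 42.19, S_udd = 20.25, S_ddd = 9.72
Terminal payoffs (K − S): max(-33.89, 0) = 0, max(11.81, 0) = 11.81, max(33.75, 0) = 33.75, max(44.28, 0) = 44.28
Node uu (S = 70.31): continuation = e^(−0.12)·[0.8115·0.0000 + 0.1885·11.8125] = 1.9745; exercise value = 0.0000 ≤ continuation, so V_uu = 1.9745
Node ud (S = 33.75): continuation = e^(−0.12)·[0.8115·11.8125 + 0.1885·33.7500] = 14.1437; exercise value = 20.2500 > continuation, so V_ud = 20.2500 (exercise)
Node dd (S = 16.2): continuation = e^(−0.12)·[0.8115·33.7500 + 0.1885·44.2800] = 31.6937; exercise value = 37.8000 > continuation, so V_dd = 37.8000 (exercise)
Node u (S = 56.25): continuation = e^(−0.12)·[0.8115·1.9745 + 0.1885·20.2500] = 4.8061; exercise value = 0.0000 ≤ continuation, so V_u = 4.8061
Node d (S = 27): continuation = e^(−0.12)·[0.8115·20.2500 + 0.1885·37.8000] = 20.8937; exercise value = 27.0000 > continuation, so V_d = 27.0000 (exercise)
Node 0 (S = 45): continuation = e^(−0.12)·[0.8115·4.8061 + 0.1885·27.0000] = 7.9724; exercise value = 9.0000 > continuation, so V_0 = 9.0000 (exercise)

$9.00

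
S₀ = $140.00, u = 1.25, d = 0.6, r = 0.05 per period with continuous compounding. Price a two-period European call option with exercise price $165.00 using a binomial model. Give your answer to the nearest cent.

$23.44

Risk-neutral probability p = (e^0.05 − 0.6)/(1.25 − 0.6) = 0.4513/0.6500 = 0.6943
Terminal stock prices: S_uu = 218.8, S_ud = 105, S_dd = 50.4
Terminal payoffs (S − K): max(53.75, 0) = 53.75, max(-60, 0) = 0, max(-114.6, 0) = 0
Node u (S = 175): V_u = e^(−0.05)·[0.6943·53.7500 + 0.3057·0.0000] = 35.4967
Node d (S = 84): V_d = e^(−0.05)·[0.6943·0.0000 + 0.3057·0.0000] = 0.0000
Node 0 (S = 140): V_0 = e^(−0.05)·[0.6943·35.4967 + 0.3057·0.0000] = 23.4421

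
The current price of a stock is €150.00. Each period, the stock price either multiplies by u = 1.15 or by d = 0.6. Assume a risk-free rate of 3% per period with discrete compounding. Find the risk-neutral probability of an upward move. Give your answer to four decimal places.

Risk-neutral probability p = (1 + 0.03 − 0.6)/(1.15 − 0.6) = 0.4300/0.5500 = 0.7818

p = 0.7818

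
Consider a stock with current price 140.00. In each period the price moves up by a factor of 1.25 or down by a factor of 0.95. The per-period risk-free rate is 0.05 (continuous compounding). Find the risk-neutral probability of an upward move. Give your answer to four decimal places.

p = 0.3376

Risk-neutral probability p = (e^0.05 − 0.95)/(1.25 − 0.95) = 0.1013/0.3000 = 0.3376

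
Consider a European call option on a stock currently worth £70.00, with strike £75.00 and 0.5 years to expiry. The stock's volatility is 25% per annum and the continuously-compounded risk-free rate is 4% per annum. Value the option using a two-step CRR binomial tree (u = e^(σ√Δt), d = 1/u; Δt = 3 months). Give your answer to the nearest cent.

£3.78

CRR parameters: u = e^(σ√Δt) = e^(0.25·√0.25) = 1.1331, d = 1/u = 0.8825
Per-period rate: rΔt = 0.04·0.25 = 0.01, so R = e^0.01 = 1.0101
Risk-neutral probability p = (e^0.01 − 0.8825)/(1.1331 − 0.8825) = 0.1276/0.2507 = 0.5089
Terminal stock prices: S_uu = 89.88, S_ud = 70, S_dd = 54.52
Terminal payoffs (S − K): max(14.88, 0) = 14.88, max(-5, 0) = 0, max(-20.48, 0) = 0
Node u (S = 79.32): V_u = e^(−0.01)·[0.5089·14.8818 + 0.4911·0.0000] = 7.4978
Node d (S = 61.77): V_d = e^(−0.01)·[0.5089·0.0000 + 0.4911·0.0000] = 0.0000
Node 0 (S = 70): V_0 = e^(−0.01)·[0.5089·7.4978 + 0.4911·0.0000] = 3.7776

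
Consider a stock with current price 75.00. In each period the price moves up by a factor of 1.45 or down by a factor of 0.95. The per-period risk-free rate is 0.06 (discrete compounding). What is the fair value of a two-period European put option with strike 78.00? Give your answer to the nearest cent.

5.58

Risk-neutral probability p = (1 + 0.06 − 0.95)/(1.45 − 0.95) = 0.1100/0.5000 = 0.2200
Terminal stock prices: S_uu = 157.7, S_ud = 103.3, S_dd = 67.69
Terminal payoffs (K − S): max(-79.69, 0) = 0, max(-25.31, 0) = 0, max(10.31, 0) = 10.31
Node u (S = 108.8): V_u = 1/1.06·[0.2200·0.0000 + 0.7800·0.0000] = 0.0000
Node d (S = 71.25): V_d = 1/1.06·[0.2200·0.0000 + 0.7800·10.3125] = 7.5884
Node 0 (S = 75): V_0 = 1/1.06·[0.2200·0.0000 + 0.7800·7.5884] = 5.5839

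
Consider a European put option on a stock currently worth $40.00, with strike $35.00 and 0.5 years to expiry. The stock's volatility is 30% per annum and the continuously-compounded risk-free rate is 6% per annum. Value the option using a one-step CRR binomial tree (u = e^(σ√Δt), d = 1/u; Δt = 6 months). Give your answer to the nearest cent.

CRR parameters: u = e^(σ√Δt) = e^(0.3·√0.5) = 1.2363, d = 1/u = 0.8089
Per-period rate: rΔt = 0.06·0.5 = 0.03, so R = e^0.03 = 1.0305
Risk-neutral probability p = (e^0.03 − 0.8089)/(1.2363 − 0.8089) = 0.2216/0.4275 = 0.5184
Terminal stock prices: S_u = 49.45, S_d = 32.35
Terminal payoffs (K − S): max(-14.45, 0) = 0, max(2.646, 0) = 2.646
Node 0 (S = 40): V_0 = e^(−0.03)·[0.5184·0.0000 + 0.4816·2.6457] = 1.2365

$1.24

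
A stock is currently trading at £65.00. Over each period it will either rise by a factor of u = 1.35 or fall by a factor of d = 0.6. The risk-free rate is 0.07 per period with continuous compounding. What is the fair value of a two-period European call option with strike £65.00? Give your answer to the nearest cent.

Risk-neutral probability p = (e^0.07 − 0.6)/(1.35 − 0.6) = 0.4725/0.7500 = 0.6300
Terminal stock prices: S_uu = 118.5, S_ud = 52.65, S_dd = 23.4
Terminal payoffs (S − K): max(53.46, 0) = 53.46, max(-12.35, 0) = 0, max(-41.6, 0) = 0
Node u (S = 87.75): V_u = e^(−0.07)·[0.6300·53.4625 + 0.3700·0.0000] = 31.4048
Node d (S = 39): V_d = e^(−0.07)·[0.6300·0.0000 + 0.3700·0.0000] = 0.0000
Node 0 (S = 65): V_0 = e^(−0.07)·[0.6300·31.4048 + 0.3700·0.0000] = 18.4478

£18.45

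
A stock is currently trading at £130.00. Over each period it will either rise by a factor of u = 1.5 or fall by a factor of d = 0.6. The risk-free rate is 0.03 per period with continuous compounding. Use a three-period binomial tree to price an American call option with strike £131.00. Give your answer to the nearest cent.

Risk-neutral probability p = (e^0.03 − 0.6)/(1.5 − 0.6) = 0.4305/0.9000 = 0.4783
Terminal stock prices: S_uuu = 438.8, S_uud = 175.5, S_udd = 70.2, S_ddd = 28.08
Terminal payoffs (S − K): max(307.8, 0) = 307.8, max(44.5, 0) = 44.5, max(-60.8, 0) = 0, max(-102.9, 0) = 0
Node uu (S = 292.5): continuation = e^(−0.03)·[0.4783·307.7500 + 0.5217·44.5000] = 165.3716; exercise value = 161.5000 ≤ continuation, so V_uu = 165.3716
Node ud (S = 117): continuation = e^(−0.03)·[0.4783·44.5000 + 0.5217·0.0000] = 20.6546; exercise value = 0.0000 ≤ continuation, so V_ud = 20.6546
Node dd (S = 46.8): continuation = e^(−0.03)·[0.4783·0.0000 + 0.5217·0.0000] = 0.0000; exercise value = 0.0000 ≤ continuation, so V_dd = 0.0000
Node u (S = 195): continuation = e^(−0.03)·[0.4783·165.3716 + 0.5217·20.6546] = 87.2142; exercise value = 64.0000 ≤ continuation, so V_u = 87.2142
Node d (S = 78): continuation = e^(−0.03)·[0.4783·20.6546 + 0.5217·0.0000] = 9.5868; exercise value = 0.0000 ≤ continuation, so V_d = 9.5868
Node 0 (S = 130): continuation = e^(−0.03)·[0.4783·87.2142 + 0.5217·9.5868] = 45.3340; exercise value = 0.0000 ≤ continuation, so V_0 = 45.3340

£45.33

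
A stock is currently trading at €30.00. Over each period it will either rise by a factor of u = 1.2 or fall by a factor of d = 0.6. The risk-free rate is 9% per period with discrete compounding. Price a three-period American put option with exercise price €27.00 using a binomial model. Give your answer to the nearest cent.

€2.30

Risk-neutral probability p = (1 + 0.09 − 0.6)/(1.2 − 0.6) = 0.4900/0.6000 = 0.8167
Terminal stock prices: S_uuu = 51.84, S_uud = 25.92, S_udd = 12.96, S_ddd = 6.48
Terminal payoffs (K − S): max(-24.84, 0) = 0, max(1.08, 0) = 1.08, max(14.04, 0) = 14.04, max(20.52, 0) = 20.52
Node uu (S = 43.2): continuation = 1/1.09·[0.8167·0.0000 + 0.1833·1.0800] = 0.1817; exercise value = 0.0000 ≤ continuation, so V_uu = 0.1817
Node ud (S = 21.6): continuation = 1/1.09·[0.8167·1.0800 + 0.1833·14.0400] = 3.1706; exercise value = 5.4000 > continuation, so V_ud = 5.4000 (exercise)
Node dd (S = 10.8): continuation = 1/1.09·[0.8167·14.0400 + 0.1833·20.5200] = 13.9706; exercise value = 16.2000 > continuation, so V_dd = 16.2000 (exercise)
Node u (S = 36): continuation = 1/1.09·[0.8167·0.1817 + 0.1833·5.4000] = 1.0444; exercise value = 0.0000 ≤ continuation, so V_u = 1.0444
Node d (S = 18): continuation = 1/1.09·[0.8167·5.4000 + 0.1833·16.2000] = 6.7706; exercise value = 9.0000 > continuation, so V_d = 9.0000 (exercise)
Node 0 (S = 30): continuation = 1/1.09·[0.8167·1.0444 + 0.1833·9.0000] = 2.2962; exercise value = 0.0000 ≤ continuation, so V_0 = 2.2962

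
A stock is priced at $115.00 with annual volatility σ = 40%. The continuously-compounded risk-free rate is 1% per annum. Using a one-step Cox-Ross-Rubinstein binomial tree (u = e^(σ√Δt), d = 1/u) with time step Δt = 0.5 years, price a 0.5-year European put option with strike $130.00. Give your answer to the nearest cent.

$24.21

CRR parameters: u = e^(σ√Δt) = e^(0.4·√0.5) = 1.3269, d = 1/u = 0.7536
Per-period rate: rΔt = 0.01·0.5 = 0.005, so R = e^0.005 = 1.0050
Risk-neutral probability p = (e^0.005 − 0.7536)/(1.3269 − 0.7536) = 0.2514/0.5733 = 0.4385
Terminal stock prices: S_u = 152.6, S_d = 86.67
Terminal payoffs (K − S): max(-22.59, 0) = 0, max(43.33, 0) = 43.33
Node 0 (S = 115): V_0 = e^(−0.005)·[0.4385·0.0000 + 0.5615·43.3316] = 24.2093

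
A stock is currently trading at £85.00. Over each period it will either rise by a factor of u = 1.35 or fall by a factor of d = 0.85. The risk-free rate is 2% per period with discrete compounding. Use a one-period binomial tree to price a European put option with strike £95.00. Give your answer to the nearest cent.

£14.72

Risk-neutral probability p = (1 + 0.02 − 0.85)/(1.35 − 0.85) = 0.1700/0.5000 = 0.3400
Terminal stock prices: S_u = 114.8, S_d = 72.25
Terminal payoffs (K − S): max(-19.75, 0) = 0, max(22.75, 0) = 22.75
Node 0 (S = 85): V_0 = 1/1.02·[0.3400·0.0000 + 0.6600·22.7500] = 14.7206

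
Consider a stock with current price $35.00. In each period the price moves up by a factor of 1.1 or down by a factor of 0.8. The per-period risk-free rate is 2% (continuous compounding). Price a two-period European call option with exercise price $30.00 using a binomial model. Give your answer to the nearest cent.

Risk-neutral probability p = (e^0.02 − 0.8)/(1.1 − 0.8) = 0.2202/0.3000 = 0.7340
Terminal stock prices: S_uu = 42.35, S_ud = 30.8, S_dd = 22.4
Terminal payoffs (S − K): max(12.35, 0) = 12.35, max(0.8, 0) = 0.8, max(-7.6, 0) = 0
Node u (S = 38.5): V_u = e^(−0.02)·[0.7340·12.3500 + 0.2660·0.8000] = 9.0940
Node d (S = 28): V_d = e^(−0.02)·[0.7340·0.8000 + 0.2660·0.0000] = 0.5756
Node 0 (S = 35): V_0 = e^(−0.02)·[0.7340·9.0940 + 0.2660·0.5756] = 6.6930

$6.69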